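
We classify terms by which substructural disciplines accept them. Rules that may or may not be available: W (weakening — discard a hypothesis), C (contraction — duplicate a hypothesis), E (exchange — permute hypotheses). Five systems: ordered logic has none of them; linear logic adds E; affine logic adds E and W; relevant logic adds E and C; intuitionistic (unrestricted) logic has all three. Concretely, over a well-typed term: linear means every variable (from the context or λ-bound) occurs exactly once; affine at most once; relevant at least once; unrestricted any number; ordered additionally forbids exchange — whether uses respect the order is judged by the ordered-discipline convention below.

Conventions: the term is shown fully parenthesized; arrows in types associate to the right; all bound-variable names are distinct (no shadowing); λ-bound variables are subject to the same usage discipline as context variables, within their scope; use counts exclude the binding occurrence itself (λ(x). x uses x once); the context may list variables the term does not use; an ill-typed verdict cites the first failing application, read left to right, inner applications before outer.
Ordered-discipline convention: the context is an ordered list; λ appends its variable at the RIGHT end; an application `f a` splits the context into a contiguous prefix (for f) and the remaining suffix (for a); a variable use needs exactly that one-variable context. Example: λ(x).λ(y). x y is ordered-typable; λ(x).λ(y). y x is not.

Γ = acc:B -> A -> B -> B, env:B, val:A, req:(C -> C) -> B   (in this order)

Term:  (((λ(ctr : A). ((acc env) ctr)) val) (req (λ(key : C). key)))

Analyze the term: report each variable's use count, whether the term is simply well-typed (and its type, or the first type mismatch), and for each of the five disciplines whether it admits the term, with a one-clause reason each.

counts: acc ×1; env ×1; val ×1; req ×1; ctr (λ-bound) ×1; key (λ-bound) ×1
use order (left to right): acc, env, ctr, val, req, key
typing: the term checks, with type B
ordered: ✓, single-use (acc, env, val, req, ctr, key), ordered derivation ok
linear: ✓, each of acc, env, val, req, ctr, key used exactly once
affine: ✓, none of acc, env, val, req, ctr, key used more than once
relevant: ✓, acc, env, val, req, ctr, key: all used, weakening unneeded
unrestricted: ✓, type-checks (B) and nothing is barred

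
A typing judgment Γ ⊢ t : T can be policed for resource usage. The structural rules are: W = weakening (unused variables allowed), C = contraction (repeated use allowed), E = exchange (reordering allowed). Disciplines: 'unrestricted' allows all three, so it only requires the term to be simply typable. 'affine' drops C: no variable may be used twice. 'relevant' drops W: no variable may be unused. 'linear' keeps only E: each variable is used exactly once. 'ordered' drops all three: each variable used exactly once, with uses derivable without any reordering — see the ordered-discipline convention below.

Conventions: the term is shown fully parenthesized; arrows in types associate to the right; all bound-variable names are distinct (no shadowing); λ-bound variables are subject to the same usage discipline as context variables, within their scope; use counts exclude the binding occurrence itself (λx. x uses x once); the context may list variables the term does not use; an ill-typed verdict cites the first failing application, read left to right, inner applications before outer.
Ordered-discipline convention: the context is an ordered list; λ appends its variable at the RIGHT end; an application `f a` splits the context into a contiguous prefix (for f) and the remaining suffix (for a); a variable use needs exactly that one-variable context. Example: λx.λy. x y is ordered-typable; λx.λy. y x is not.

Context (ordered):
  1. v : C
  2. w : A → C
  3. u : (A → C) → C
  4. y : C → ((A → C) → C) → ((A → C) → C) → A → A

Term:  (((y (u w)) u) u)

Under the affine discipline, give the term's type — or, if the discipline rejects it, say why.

not well-typed under affine — u ×3 used more than once (contraction)
usage: v=0, w=1, u=3, y=1
uses in reading order: y, u, w, u, u
typing: well-typed at A → A
all disciplines: ordered ✗ · linear ✗ · affine ✗ · relevant ✗ · unrestricted ✓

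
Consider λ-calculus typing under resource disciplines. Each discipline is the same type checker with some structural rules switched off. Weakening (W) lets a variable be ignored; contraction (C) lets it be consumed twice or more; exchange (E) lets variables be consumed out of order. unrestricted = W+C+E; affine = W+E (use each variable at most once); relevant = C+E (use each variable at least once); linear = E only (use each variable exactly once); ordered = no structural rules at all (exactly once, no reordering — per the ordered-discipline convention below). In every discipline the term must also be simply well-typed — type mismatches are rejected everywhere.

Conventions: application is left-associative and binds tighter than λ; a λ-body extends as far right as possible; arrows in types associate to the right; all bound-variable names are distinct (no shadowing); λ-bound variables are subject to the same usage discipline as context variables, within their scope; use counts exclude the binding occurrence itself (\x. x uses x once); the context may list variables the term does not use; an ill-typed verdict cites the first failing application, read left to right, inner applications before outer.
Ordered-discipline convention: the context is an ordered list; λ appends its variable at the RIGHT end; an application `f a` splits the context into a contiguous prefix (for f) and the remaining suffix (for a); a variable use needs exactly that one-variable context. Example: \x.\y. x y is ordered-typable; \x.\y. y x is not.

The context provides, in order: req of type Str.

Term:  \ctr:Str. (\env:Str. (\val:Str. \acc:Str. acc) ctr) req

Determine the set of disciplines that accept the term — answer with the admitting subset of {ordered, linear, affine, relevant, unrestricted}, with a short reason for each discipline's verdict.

accepted by: affine, unrestricted
usage: req: 1×; ctr (λ-bound): 1×; env (λ-bound): 0×; val (λ-bound): 0×; acc (λ-bound): 1×
order of uses: acc, ctr, req
typing: well-typed — term : Str -> Str -> Str
ordered: ✗, unused: env, val — weakening required
linear: ✗, unused: env, val — weakening required
affine: ✓, no duplicate uses among req, ctr, env, val, acc
relevant: ✗, unused: env, val — weakening required
unrestricted: ✓, simply typable at Str -> Str -> Str; W, C, E all held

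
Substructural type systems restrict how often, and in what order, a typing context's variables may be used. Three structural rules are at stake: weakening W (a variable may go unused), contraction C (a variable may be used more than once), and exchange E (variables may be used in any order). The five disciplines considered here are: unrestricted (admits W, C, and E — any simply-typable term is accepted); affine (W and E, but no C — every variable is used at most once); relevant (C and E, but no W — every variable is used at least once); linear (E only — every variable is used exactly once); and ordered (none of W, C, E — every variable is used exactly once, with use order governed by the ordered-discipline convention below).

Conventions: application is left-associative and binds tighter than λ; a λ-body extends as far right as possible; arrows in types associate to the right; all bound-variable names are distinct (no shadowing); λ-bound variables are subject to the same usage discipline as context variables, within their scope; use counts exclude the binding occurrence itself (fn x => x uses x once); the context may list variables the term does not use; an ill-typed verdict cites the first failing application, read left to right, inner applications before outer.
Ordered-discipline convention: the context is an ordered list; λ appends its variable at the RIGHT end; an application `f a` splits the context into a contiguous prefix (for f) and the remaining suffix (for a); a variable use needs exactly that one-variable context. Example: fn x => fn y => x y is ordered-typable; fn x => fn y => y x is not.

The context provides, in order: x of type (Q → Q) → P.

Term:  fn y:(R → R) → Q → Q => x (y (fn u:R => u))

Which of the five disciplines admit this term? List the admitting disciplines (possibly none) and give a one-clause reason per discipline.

admitted by: ordered, linear, affine, relevant, unrestricted
usage: x=1, y [bound]=1, u [bound]=1
order of uses: x, y, u
typing: well-typed — term : ((R → R) → Q → Q) → P
ordered ✓ (one use each (x, y, u); ordered split holds)
linear ✓ (exactly-once usage across x, y, u)
affine ✓ (x, y, u: no repeats, contraction unneeded)
relevant ✓ (x, y, u: all used, weakening unneeded)
unrestricted ✓ (simply typable at ((R → R) → Q → Q) → P; W, C, E all held)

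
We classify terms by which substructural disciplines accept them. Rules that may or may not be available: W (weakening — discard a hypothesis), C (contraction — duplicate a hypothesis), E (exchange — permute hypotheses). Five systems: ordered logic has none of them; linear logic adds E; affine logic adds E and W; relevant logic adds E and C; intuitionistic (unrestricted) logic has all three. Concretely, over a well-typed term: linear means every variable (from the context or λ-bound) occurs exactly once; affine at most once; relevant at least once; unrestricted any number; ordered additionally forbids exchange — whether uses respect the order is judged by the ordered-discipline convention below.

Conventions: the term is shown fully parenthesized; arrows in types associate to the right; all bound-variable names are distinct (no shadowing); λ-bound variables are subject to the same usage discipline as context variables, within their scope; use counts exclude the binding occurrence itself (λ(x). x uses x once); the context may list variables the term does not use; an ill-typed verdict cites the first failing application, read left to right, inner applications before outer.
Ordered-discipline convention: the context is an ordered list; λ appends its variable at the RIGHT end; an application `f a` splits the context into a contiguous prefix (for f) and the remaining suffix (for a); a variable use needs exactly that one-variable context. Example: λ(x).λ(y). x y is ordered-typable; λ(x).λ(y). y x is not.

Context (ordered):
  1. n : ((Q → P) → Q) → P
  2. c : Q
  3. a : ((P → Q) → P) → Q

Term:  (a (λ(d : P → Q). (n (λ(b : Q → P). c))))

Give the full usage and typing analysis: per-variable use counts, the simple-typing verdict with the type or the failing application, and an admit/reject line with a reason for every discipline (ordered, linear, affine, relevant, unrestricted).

counts: n ×1; c ×1; a ×1; d (λ-bound) ×0; b (λ-bound) ×0
uses in reading order: a, n, c
typing: well-typed at Q
ordered: ✗, unused: d, b — weakening required
linear: ✗, unused: d, b — weakening required
affine: ✓, n, c, a, d, b: no repeats, contraction unneeded
relevant: ✗, unused: d, b — weakening required
unrestricted: ✓, well-typed at Q; no restrictions here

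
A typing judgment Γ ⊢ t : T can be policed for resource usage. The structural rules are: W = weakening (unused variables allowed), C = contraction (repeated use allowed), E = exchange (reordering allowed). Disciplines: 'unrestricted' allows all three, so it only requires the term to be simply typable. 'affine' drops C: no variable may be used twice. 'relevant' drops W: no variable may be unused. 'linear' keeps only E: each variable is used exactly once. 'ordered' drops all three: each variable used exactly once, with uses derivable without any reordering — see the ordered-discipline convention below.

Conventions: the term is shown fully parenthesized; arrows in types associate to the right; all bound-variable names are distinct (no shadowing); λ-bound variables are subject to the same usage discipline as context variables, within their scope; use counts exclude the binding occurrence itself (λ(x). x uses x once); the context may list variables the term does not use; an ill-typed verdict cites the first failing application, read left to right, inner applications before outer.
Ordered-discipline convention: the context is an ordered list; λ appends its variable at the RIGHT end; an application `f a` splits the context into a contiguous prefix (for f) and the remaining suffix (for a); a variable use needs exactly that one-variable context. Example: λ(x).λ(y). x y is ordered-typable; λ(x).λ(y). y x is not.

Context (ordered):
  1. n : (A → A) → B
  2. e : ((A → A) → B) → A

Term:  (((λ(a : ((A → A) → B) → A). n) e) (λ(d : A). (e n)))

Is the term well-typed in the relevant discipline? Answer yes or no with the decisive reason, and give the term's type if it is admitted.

no — a, d left unused
use counts: n=2, e=2, a [bound]=0, d [bound]=0
order of uses: n, e, e, n
typing: well-typed — term : B
per-discipline verdicts: ordered ✗ · linear ✗ · affine ✗ · relevant ✗ · unrestricted ✓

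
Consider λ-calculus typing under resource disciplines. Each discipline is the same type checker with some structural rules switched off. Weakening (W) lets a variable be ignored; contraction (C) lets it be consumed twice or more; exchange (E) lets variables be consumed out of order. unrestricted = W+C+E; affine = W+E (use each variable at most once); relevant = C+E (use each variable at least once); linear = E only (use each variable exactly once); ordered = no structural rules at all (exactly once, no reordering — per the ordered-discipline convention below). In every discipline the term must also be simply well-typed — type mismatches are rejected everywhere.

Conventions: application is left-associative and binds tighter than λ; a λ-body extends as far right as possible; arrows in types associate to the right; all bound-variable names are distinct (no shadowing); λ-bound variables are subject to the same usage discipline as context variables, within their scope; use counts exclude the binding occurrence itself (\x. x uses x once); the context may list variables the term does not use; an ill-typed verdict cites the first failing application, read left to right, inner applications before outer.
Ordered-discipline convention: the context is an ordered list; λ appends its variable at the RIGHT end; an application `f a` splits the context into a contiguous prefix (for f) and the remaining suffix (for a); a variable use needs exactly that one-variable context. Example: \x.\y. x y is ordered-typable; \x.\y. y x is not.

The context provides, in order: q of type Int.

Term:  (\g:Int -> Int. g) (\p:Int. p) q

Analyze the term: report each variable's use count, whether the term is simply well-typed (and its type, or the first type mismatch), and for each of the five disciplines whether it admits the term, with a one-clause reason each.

use counts: q: 1×; g (λ-bound): 1×; p (λ-bound): 1×
use order (left to right): g, p, q
typing: ✓ — Int
ordered ✓ (q, g, p: once each, no exchange needed)
linear ✓ (q, g, p: one use apiece)
affine ✓ (q, g, p: no repeats, contraction unneeded)
relevant ✓ (every one of q, g, p appears)
unrestricted ✓ (simply typable at Int; W, C, E all held)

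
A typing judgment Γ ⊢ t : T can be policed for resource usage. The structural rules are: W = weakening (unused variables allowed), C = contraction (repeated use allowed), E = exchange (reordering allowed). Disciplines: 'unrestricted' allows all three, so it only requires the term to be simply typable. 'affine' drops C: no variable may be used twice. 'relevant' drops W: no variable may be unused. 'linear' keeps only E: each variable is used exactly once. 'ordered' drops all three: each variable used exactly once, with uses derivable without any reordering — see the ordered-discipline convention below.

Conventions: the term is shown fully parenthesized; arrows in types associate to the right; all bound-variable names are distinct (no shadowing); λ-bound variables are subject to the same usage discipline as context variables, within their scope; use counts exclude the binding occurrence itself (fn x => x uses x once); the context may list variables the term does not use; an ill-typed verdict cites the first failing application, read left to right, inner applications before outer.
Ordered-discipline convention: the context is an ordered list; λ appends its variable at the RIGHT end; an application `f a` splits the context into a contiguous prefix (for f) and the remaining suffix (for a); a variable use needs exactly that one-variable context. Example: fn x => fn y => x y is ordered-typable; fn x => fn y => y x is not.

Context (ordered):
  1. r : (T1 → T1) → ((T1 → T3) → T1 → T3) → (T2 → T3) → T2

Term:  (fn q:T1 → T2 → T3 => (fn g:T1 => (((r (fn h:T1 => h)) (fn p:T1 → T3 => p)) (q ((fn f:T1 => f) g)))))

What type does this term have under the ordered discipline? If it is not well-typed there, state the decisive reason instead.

term : (T1 → T2 → T3) → T1 → T2
usage: r=1, q (λ-bound)=1, g (λ-bound)=1, h (λ-bound)=1, p (λ-bound)=1, f (λ-bound)=1
left-to-right use order: r, h, p, q, f, g
typing: well-typed at (T1 → T2 → T3) → T1 → T2
summary: ordered ✓; linear ✓; affine ✓; relevant ✓; unrestricted ✓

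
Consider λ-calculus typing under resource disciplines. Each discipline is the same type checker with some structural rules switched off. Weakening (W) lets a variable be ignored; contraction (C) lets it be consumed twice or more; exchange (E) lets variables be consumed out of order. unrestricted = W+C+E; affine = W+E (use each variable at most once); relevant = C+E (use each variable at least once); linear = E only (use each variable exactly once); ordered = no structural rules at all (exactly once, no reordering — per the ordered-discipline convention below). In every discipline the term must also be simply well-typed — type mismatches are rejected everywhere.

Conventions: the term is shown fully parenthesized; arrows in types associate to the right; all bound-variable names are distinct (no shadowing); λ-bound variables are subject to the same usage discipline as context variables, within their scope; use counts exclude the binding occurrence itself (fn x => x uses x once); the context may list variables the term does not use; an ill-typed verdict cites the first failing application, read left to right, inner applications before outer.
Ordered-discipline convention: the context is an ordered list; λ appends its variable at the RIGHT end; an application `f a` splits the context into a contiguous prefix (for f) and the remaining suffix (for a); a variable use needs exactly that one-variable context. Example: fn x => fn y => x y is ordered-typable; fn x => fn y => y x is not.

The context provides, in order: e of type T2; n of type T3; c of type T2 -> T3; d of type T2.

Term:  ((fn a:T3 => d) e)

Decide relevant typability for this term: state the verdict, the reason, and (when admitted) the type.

no — the type mismatch rejects it
usage: e ×1, n ×0, c ×0, d ×1, a [bound] ×0
order of uses: d, e
typing: ill-typed: an argument T2 mismatches the expected T3
all disciplines: ordered ✗ | linear ✗ | affine ✗ | relevant ✗ | unrestricted ✗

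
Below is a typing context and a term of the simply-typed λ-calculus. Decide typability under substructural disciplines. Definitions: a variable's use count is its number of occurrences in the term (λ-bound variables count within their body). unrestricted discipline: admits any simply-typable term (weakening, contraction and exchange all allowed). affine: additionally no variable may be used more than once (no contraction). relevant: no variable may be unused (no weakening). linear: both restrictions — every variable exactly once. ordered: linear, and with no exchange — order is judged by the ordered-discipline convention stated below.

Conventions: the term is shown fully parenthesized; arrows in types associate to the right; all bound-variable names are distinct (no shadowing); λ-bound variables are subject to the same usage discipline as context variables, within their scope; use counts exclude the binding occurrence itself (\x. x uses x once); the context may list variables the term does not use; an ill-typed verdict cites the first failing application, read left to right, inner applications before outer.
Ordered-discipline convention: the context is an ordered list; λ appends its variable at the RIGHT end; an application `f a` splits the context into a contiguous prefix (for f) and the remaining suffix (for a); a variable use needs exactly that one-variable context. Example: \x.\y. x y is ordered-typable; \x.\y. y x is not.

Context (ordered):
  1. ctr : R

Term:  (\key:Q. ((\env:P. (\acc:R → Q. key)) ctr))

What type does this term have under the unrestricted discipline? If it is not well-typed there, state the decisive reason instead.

not well-typed under unrestricted — not simply typable
variable uses: ctr ×1, key (bound) ×1, env (bound) ×0, acc (bound) ×0
use order (left to right): key, ctr
typing: ill-typed: a function awaiting P gets R
across the five disciplines: ordered ✗ · linear ✗ · affine ✗ · relevant ✗ · unrestricted ✗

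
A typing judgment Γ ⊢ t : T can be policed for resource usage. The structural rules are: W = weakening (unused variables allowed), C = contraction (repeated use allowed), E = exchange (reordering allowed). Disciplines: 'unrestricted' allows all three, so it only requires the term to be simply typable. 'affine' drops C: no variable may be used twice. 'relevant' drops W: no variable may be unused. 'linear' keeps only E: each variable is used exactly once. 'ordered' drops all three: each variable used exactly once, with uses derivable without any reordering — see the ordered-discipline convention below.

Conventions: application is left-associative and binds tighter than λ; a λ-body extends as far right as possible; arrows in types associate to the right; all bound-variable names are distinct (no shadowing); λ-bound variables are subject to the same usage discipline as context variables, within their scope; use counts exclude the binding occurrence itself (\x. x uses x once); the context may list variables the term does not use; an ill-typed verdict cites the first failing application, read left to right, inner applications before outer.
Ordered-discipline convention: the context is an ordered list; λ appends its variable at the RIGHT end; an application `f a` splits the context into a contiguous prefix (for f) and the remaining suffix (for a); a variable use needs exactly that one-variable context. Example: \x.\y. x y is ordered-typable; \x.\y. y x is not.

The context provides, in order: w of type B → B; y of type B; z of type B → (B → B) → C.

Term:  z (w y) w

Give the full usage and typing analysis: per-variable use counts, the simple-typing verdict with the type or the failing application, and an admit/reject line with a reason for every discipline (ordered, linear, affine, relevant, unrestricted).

counts: w: 2, y: 1, z: 1
left-to-right use order: z, w, y, w
typing: ✓ — C
ordered: ✗ — repeated use of w ×2
linear: ✗ — repeated use of w ×2
affine: ✗ — repeated use of w ×2
relevant: ✓ — w, y, z: all used, weakening unneeded
unrestricted: ✓ — type-checks (C) and nothing is barred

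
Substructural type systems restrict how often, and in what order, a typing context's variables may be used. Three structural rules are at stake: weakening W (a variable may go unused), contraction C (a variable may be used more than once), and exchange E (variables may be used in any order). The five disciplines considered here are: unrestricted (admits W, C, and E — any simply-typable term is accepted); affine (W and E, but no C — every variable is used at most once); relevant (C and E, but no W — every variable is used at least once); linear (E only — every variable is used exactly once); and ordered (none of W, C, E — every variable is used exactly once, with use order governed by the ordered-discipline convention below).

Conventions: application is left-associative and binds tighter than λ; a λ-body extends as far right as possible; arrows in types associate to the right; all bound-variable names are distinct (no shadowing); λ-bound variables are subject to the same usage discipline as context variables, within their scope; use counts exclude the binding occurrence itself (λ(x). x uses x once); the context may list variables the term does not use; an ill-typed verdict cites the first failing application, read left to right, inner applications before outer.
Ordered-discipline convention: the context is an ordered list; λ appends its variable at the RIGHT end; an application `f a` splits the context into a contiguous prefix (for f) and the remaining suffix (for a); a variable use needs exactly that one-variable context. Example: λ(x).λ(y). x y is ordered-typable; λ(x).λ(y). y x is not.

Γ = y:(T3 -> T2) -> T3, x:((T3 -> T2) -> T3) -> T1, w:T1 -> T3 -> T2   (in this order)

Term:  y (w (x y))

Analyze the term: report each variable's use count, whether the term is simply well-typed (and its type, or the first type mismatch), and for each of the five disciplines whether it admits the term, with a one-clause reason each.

usage: y: 2, x: 1, w: 1
uses in reading order: y, w, x, y
typing: ✓ — T3
ordered ✗ (repeated use of y ×2)
linear ✗ (repeated use of y ×2)
affine ✗ (repeated use of y ×2)
relevant ✓ (none of y, x, w goes unused)
unrestricted ✓ (well-typed at T3; no restrictions here)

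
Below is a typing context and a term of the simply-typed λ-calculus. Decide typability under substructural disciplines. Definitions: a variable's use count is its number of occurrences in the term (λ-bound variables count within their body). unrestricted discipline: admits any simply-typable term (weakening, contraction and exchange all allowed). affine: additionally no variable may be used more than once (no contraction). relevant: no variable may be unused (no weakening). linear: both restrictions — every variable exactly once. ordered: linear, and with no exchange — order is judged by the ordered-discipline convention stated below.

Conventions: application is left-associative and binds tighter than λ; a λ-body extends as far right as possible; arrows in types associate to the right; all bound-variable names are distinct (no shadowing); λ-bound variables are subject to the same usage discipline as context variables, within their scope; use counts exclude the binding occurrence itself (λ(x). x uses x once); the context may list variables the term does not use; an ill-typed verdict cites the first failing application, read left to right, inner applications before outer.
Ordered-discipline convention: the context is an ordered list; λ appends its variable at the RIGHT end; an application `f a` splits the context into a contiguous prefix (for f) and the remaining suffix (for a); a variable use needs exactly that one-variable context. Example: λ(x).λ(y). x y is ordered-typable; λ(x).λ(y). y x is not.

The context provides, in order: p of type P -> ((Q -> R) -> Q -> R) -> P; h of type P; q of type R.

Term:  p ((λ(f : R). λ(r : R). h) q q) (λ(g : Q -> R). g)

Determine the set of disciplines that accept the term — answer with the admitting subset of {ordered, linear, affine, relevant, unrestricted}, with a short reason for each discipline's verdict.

accepted by: unrestricted
use counts: p ×1; h ×1; q ×2; f (bound) ×0; r (bound) ×0; g (bound) ×1
left-to-right use order: p, h, q, q, g
typing: the term checks, with type P
ordered: ✗ — q ×2 used more than once (contraction); needs weakening: f, r unused
linear: ✗ — q ×2 used more than once (contraction); needs weakening: f, r unused
affine: ✗ — q ×2 used more than once (contraction)
relevant: ✗ — needs weakening: f, r unused
unrestricted: ✓ — typability at P is all that's needed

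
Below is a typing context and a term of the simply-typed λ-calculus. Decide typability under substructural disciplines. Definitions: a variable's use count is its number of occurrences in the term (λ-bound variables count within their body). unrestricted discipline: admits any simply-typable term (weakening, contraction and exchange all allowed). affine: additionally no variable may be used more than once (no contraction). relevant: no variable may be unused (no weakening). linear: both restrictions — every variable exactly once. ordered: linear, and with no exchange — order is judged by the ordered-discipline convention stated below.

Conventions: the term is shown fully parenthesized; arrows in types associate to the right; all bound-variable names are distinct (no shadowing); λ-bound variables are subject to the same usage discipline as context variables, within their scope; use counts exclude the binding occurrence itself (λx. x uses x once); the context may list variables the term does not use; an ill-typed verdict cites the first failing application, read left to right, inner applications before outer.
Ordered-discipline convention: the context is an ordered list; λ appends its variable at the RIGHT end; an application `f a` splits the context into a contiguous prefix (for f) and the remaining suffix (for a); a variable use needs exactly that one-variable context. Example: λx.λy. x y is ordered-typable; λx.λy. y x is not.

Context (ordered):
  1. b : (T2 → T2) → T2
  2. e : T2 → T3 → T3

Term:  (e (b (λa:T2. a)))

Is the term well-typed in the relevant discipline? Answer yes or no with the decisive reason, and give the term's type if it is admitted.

yes — none of b, e, a goes unused; term : T3 → T3
variable uses: b=1; e=1; a (bound)=1
uses in reading order: e, b, a
typing: well-typed — term : T3 → T3
all disciplines: ordered ✗ | linear ✓ | affine ✓ | relevant ✓ | unrestricted ✓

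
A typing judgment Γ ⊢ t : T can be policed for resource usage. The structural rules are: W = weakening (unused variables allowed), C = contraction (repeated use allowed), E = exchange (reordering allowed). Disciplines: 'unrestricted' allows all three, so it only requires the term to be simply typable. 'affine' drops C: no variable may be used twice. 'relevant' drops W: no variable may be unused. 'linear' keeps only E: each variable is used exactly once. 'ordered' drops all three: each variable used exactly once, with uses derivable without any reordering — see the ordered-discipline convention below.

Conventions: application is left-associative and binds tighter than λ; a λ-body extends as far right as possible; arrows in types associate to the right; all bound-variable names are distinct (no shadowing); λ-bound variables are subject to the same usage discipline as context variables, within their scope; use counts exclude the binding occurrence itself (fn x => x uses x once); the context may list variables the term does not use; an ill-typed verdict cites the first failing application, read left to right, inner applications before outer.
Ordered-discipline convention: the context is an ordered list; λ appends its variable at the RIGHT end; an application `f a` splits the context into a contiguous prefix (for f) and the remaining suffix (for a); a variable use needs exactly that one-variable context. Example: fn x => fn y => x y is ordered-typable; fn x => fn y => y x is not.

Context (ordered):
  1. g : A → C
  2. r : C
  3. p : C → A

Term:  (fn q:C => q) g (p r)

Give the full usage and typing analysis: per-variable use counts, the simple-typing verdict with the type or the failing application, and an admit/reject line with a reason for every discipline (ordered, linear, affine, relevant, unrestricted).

counts: g: 1, r: 1, p: 1, q (bound): 1
left-to-right use order: q, g, p, r
typing: ill-typed: a function awaiting C gets A → C
ordered: ✗ — the type mismatch rejects it
linear: ✗ — not simply typable
affine: ✗ — fails simple typing
relevant: ✗ — a type mismatch blocks all five
unrestricted: ✗ — the type mismatch rejects it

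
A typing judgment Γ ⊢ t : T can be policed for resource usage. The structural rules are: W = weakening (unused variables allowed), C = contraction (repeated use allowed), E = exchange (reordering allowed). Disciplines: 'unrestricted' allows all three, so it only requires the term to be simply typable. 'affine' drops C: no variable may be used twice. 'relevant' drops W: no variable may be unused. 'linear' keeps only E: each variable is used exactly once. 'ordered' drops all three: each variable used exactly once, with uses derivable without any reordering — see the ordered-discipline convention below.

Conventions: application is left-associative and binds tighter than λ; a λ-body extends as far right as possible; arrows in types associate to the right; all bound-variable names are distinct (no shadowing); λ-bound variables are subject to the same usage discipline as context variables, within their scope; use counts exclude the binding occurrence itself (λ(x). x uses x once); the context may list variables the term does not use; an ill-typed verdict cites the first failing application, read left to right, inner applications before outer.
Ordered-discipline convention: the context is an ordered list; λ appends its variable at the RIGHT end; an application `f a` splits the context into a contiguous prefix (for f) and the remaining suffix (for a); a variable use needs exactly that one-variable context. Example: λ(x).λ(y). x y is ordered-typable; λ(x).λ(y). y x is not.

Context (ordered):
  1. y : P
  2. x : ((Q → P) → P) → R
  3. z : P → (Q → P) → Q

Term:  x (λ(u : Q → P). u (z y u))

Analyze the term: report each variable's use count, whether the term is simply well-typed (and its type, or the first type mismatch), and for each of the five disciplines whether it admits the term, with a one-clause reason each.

counts: y ×1; x ×1; z ×1; u (bound) ×2
use order (left to right): x, u, z, y, u
typing: well-typed at R
ordered ✗ (uses contraction: u ×2)
linear ✗ (uses contraction: u ×2)
affine ✗ (uses contraction: u ×2)
relevant ✓ (none of y, x, z, u goes unused)
unrestricted ✓ (type-checks (R) and nothing is barred)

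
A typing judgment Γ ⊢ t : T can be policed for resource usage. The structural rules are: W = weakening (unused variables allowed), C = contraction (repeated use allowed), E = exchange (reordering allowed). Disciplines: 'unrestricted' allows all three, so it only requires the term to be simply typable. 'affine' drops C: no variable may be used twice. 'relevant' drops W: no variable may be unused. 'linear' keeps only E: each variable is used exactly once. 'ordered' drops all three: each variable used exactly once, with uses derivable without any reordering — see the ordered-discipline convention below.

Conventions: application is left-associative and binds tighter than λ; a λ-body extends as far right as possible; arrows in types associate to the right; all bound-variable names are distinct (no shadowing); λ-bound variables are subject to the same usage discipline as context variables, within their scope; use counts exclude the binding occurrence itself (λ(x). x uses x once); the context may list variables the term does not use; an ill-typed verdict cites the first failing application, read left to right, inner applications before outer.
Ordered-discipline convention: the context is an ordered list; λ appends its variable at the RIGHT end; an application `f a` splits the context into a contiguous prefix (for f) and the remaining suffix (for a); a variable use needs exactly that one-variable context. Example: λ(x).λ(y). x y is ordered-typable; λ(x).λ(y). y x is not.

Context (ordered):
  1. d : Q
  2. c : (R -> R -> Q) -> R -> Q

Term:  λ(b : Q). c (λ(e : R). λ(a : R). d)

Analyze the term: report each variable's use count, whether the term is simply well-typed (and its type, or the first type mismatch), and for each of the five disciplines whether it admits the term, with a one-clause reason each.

use counts: d: 1; c: 1; b (λ-bound): 0; e (λ-bound): 0; a (λ-bound): 0
use order (left to right): c, d
typing: well-typed — term : Q -> R -> Q
ordered ✗ (b, e, a left unused)
linear ✗ (b, e, a left unused)
affine ✓ (d, c, b, e, a: no repeats, contraction unneeded)
relevant ✗ (b, e, a left unused)
unrestricted ✓ (type-checks (Q -> R -> Q) and nothing is barred)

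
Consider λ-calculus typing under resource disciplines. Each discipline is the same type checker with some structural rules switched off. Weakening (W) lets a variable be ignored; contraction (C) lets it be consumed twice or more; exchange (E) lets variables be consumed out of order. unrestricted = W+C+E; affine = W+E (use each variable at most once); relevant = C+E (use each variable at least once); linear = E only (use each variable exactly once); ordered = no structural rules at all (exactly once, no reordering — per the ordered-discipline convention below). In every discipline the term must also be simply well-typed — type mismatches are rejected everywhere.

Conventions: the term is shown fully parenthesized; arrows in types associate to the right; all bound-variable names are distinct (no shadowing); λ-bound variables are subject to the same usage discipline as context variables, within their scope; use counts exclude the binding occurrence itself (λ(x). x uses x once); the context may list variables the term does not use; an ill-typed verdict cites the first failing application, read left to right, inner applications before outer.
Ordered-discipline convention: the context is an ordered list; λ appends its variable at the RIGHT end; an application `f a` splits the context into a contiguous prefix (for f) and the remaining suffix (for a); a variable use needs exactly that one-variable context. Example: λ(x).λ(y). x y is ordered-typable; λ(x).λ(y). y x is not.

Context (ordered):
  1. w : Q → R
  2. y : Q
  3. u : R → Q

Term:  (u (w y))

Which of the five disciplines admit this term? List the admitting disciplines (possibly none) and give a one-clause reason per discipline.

admitting disciplines: linear, affine, relevant, unrestricted
use counts: w ×1, y ×1, u ×1
left-to-right use order: u, w, y
typing: ✓ — Q
ordered: ✗, use order u, w, y needs exchange
linear: ✓, exactly-once usage across w, y, u
affine: ✓, at most one use each (w, y, u)
relevant: ✓, w, y, u: all used, weakening unneeded
unrestricted: ✓, well-typed at Q; no restrictions here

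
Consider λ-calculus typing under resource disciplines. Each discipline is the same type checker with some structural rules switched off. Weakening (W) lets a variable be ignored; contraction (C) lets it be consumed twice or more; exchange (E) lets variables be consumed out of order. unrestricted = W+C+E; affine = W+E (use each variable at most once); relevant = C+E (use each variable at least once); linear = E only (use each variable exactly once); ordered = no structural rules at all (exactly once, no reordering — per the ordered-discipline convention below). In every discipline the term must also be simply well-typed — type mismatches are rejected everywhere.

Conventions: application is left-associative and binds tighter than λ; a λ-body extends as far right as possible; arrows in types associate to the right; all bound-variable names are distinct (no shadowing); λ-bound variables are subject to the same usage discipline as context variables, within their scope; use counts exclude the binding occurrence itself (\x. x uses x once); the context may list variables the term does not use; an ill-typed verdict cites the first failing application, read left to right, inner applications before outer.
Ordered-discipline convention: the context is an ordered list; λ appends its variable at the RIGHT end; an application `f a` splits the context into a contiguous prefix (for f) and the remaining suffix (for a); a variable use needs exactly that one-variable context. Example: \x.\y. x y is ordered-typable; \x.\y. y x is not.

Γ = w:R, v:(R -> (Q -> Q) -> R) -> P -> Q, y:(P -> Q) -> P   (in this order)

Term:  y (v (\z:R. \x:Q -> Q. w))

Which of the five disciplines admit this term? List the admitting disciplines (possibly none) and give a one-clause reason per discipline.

admitting disciplines: affine, unrestricted
usage: w: 1×; v: 1×; y: 1×; z (bound): 0×; x (bound): 0×
use order (left to right): y, v, w
typing: well-typed — term : P
ordered: ✗, unused: z, x — weakening required
linear: ✗, unused: z, x — weakening required
affine: ✓, none of w, v, y, z, x used more than once
relevant: ✗, unused: z, x — weakening required
unrestricted: ✓, well-typed at P; no restrictions here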